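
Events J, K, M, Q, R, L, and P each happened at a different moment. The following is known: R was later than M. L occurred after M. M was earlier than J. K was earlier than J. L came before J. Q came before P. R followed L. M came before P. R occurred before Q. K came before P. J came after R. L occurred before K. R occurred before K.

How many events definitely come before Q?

Directly stated before Q: R.
L reaches Q via L → R → Q.
M reaches Q via M → R → Q.
No chain forces J (or any of the others) ahead of Q.
That's L, M, and R — 3 in all.

3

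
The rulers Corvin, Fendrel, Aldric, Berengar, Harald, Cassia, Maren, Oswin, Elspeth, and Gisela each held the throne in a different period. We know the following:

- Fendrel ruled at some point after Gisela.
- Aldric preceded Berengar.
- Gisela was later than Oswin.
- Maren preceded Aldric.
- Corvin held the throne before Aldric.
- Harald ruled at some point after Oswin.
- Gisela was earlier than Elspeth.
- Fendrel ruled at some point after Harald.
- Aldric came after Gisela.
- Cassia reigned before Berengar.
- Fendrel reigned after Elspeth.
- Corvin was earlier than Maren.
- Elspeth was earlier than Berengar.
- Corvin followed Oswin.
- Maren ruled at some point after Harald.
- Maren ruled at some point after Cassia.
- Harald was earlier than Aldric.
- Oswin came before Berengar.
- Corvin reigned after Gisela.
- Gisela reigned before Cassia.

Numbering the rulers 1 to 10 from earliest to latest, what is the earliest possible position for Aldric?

7

Cassia, Corvin, Gisela, Harald, Maren, and Oswin must all come before Aldric — 6 forced predecessors.
Nothing else is forced ahead of Aldric, so their earliest slot is position 6 + 1 = 7.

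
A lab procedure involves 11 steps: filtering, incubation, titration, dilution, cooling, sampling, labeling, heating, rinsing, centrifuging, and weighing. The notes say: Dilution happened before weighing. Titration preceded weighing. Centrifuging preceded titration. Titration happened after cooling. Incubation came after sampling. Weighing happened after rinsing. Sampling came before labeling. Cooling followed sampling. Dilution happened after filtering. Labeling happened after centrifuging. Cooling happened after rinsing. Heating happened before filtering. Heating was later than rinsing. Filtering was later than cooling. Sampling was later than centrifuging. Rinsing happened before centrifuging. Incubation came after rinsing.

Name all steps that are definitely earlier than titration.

centrifuging, cooling, rinsing, sampling

Directly stated before titration: centrifuging and cooling.
Rinsing reaches titration via rinsing → cooling → titration.
Sampling reaches titration via sampling → cooling → titration.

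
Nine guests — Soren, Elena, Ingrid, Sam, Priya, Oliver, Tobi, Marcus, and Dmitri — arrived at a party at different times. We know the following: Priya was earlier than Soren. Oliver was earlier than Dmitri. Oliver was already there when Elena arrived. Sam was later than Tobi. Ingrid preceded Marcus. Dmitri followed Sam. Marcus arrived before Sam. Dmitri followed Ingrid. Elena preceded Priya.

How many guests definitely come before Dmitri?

Directly stated before Dmitri: Ingrid, Oliver, and Sam.
Marcus reaches Dmitri via Marcus → Sam → Dmitri.
Tobi reaches Dmitri via Tobi → Sam → Dmitri.
That's Ingrid, Marcus, Oliver, Sam, and Tobi — 5 in all.

5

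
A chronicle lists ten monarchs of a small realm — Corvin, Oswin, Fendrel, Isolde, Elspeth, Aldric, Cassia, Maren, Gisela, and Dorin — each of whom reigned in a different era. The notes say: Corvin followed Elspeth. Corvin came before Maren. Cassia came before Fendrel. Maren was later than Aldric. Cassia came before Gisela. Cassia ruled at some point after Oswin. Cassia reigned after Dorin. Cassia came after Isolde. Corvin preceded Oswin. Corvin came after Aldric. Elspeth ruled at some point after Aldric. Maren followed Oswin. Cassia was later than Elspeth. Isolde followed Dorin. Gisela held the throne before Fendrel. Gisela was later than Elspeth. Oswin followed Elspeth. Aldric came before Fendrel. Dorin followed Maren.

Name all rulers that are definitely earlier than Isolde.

Aldric, Corvin, Dorin, Elspeth, Maren, Oswin

Directly stated before Isolde: Dorin.
Aldric reaches Isolde via Aldric → Maren → Dorin → Isolde.
Corvin reaches Isolde via Corvin → Maren → Dorin → Isolde.
Elspeth reaches Isolde via Elspeth → Oswin → Maren → Dorin → Isolde.
Likewise Maren and Oswin each reach Isolde by chaining the stated constraints.
No chain forces Gisela (or any of the others) ahead of Isolde.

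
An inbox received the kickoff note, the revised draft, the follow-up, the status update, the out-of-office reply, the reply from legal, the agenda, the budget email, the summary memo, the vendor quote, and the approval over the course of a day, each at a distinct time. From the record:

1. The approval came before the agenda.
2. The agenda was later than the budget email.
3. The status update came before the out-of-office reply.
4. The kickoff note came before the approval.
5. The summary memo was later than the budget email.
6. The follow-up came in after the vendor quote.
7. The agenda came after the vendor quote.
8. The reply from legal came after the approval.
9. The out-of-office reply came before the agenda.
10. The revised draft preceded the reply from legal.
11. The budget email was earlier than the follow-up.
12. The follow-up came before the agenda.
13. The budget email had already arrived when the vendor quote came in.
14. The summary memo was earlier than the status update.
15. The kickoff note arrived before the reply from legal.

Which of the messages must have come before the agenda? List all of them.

the approval, the budget email, the follow-up, the kickoff note, the out-of-office reply, the status update, the summary memo, the vendor quote

Directly stated before the agenda: the approval, the budget email, the follow-up, the out-of-office reply, and the vendor quote.
The kickoff note reaches the agenda via the kickoff note → the approval → the agenda.
The status update reaches the agenda via the status update → the out-of-office reply → the agenda.
The summary memo reaches the agenda via the summary memo → the status update → the out-of-office reply → the agenda.
No chain forces the reply from legal (or any of the others) ahead of the agenda.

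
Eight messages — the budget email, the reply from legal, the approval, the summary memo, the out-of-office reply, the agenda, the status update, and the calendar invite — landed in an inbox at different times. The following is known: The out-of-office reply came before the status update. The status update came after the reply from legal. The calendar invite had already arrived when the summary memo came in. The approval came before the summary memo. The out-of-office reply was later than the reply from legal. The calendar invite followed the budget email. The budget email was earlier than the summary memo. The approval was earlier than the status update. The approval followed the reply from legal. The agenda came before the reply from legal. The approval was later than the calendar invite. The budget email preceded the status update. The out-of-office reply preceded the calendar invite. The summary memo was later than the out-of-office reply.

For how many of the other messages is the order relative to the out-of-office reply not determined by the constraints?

Forced before the out-of-office reply: the agenda and the reply from legal; forced after the out-of-office reply: the approval, the calendar invite, the status update, and the summary memo.
That leaves the budget email with no forced order relative to the out-of-office reply — 1.

1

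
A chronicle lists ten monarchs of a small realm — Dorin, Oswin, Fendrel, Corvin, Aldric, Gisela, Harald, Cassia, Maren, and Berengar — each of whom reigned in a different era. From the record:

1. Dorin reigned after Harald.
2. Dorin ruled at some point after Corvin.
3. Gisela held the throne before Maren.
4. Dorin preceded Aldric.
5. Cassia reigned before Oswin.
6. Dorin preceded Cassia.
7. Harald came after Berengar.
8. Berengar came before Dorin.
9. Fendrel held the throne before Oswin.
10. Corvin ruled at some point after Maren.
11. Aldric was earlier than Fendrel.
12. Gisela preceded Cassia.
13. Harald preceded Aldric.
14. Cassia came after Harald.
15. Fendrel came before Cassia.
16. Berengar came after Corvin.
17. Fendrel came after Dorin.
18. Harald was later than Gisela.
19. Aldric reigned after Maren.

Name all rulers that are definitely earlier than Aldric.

Berengar, Corvin, Dorin, Gisela, Harald, Maren

Directly stated before Aldric: Dorin, Harald, and Maren.
Berengar reaches Aldric via Berengar → Harald → Aldric.
Corvin reaches Aldric via Corvin → Dorin → Aldric.
Gisela reaches Aldric via Gisela → Maren → Aldric.
No chain forces Oswin (or any of the others) ahead of Aldric.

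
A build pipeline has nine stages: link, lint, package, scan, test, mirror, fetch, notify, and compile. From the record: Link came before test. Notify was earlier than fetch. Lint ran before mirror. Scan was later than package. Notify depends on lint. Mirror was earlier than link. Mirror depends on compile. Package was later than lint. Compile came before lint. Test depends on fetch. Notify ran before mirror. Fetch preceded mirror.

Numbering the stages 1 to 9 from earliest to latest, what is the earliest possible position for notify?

3

Compile and lint must both come before notify — 2 forced predecessors.
Nothing else is forced ahead of notify, so its earliest slot is position 2 + 1 = 3.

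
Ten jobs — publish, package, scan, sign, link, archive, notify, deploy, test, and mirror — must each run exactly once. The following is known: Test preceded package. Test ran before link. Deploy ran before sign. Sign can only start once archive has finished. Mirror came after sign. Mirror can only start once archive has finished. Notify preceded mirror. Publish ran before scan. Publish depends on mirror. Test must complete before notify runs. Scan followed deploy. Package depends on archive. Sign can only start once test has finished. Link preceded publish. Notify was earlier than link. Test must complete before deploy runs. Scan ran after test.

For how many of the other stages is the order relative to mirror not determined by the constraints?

2

Forced before mirror: archive, deploy, notify, sign, and test; forced after mirror: publish and scan.
That leaves link and package with no forced order relative to mirror — 2.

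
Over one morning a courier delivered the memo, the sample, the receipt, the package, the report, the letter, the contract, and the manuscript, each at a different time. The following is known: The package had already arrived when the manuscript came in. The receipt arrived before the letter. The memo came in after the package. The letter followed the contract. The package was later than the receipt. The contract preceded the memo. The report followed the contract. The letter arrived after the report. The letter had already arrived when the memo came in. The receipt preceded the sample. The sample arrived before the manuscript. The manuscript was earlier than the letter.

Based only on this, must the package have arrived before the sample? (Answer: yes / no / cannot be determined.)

cannot be determined

No chain of stated constraints runs from the package to the sample, and none runs from the sample to the package either.
So the relative order of the package and the sample is not fixed by the given facts.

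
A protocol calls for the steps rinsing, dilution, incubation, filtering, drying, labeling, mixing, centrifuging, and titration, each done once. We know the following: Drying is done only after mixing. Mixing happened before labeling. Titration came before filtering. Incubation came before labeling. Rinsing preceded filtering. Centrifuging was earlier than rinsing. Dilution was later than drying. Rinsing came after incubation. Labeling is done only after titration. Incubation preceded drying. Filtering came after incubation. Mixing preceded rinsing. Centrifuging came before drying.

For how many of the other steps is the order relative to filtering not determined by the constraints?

3

Forced before filtering: centrifuging, incubation, mixing, rinsing, and titration.
That leaves dilution, drying, and labeling with no forced order relative to filtering — 3.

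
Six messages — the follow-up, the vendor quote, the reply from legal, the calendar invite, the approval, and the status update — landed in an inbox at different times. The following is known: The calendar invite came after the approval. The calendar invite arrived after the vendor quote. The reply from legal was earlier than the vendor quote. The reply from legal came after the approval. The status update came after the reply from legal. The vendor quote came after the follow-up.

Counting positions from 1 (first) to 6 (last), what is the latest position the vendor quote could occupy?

The vendor quote must come before the calendar invite — 1 message forced after it.
Everything else can be placed before the vendor quote in some valid order, so the vendor quote can sit as late as position 6 − 1 = 5.

5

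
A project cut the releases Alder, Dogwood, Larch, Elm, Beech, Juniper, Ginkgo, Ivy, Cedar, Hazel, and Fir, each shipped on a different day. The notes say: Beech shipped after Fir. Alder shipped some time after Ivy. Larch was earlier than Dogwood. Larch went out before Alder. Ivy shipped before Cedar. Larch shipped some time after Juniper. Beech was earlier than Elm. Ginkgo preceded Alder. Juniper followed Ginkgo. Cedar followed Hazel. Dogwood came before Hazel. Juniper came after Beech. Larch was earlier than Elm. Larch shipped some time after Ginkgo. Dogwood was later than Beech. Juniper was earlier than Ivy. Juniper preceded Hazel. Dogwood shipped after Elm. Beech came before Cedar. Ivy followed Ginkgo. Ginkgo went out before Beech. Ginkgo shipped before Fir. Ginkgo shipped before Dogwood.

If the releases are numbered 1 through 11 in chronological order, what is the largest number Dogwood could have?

9

Dogwood must come before Cedar and Hazel — 2 releases forced after it.
Everything else can be placed before Dogwood in some valid order, so Dogwood can sit as late as position 11 − 2 = 9.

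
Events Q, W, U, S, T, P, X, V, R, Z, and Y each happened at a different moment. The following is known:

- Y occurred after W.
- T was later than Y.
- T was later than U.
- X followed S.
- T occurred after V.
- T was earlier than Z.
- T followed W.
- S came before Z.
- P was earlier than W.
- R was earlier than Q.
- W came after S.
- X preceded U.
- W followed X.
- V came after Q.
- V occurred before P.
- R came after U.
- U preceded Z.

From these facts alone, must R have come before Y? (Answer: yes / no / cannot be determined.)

yes

Chain the constraints: R → Q → V → P → W → Y. Each link is directly stated, so R comes before Y.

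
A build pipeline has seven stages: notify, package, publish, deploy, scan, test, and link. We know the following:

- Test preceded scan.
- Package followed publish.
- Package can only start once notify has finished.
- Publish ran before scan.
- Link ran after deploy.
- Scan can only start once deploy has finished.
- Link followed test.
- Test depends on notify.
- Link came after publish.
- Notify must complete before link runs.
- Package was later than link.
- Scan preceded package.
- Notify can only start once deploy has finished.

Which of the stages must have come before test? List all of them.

deploy, notify

Directly stated before test: notify.
Deploy reaches test via deploy → notify → test.
No chain forces package (or any of the others) ahead of test.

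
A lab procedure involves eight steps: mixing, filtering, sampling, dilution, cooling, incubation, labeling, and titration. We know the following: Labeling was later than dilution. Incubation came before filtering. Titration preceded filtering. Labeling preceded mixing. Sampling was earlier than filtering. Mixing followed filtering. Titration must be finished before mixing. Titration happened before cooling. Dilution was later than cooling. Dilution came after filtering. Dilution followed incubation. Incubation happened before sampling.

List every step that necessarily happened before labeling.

cooling, dilution, filtering, incubation, sampling, titration

Directly stated before labeling: dilution.
Cooling reaches labeling via cooling → dilution → labeling.
Filtering reaches labeling via filtering → dilution → labeling.
Incubation reaches labeling via incubation → dilution → labeling.
Likewise sampling and titration each reach labeling by chaining the stated constraints.
No chain forces mixing ahead of labeling.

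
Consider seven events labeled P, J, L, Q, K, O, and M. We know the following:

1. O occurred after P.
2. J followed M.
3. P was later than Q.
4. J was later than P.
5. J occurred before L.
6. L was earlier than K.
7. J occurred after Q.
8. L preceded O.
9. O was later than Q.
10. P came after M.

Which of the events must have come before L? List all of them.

J, M, P, Q

Directly stated before L: J.
M reaches L via M → J → L.
P reaches L via P → J → L.
Q reaches L via Q → J → L.
No chain forces O (or any of the others) ahead of L.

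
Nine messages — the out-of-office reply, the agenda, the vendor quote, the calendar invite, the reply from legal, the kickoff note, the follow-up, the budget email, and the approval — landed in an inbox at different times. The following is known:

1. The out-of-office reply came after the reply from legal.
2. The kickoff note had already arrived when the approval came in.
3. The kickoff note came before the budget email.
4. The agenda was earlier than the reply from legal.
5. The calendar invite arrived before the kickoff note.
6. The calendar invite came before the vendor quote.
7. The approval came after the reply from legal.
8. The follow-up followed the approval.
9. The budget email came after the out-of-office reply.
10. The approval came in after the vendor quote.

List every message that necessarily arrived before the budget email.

the agenda, the calendar invite, the kickoff note, the out-of-office reply, the reply from legal

Directly stated before the budget email: the kickoff note and the out-of-office reply.
The agenda reaches the budget email via the agenda → the reply from legal → the out-of-office reply → the budget email.
The calendar invite reaches the budget email via the calendar invite → the kickoff note → the budget email.
The reply from legal reaches the budget email via the reply from legal → the out-of-office reply → the budget email.
No chain forces the vendor quote (or any of the others) ahead of the budget email.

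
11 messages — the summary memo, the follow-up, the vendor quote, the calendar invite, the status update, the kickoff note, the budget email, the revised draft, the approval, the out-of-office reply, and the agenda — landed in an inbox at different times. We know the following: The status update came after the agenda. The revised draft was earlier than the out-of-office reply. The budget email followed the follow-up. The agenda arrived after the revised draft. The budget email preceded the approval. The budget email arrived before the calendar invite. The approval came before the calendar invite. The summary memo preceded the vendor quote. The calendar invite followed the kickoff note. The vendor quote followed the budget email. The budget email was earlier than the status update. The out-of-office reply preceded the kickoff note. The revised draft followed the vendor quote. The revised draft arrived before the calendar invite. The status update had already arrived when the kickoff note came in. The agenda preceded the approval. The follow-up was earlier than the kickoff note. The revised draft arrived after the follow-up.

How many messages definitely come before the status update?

6

Directly stated before the status update: the agenda and the budget email.
The follow-up reaches the status update via the follow-up → the budget email → the status update.
The revised draft reaches the status update via the revised draft → the agenda → the status update.
The summary memo reaches the status update via the summary memo → the vendor quote → the revised draft → the agenda → the status update.
Likewise the vendor quote reaches the status update by chaining the stated constraints.
No chain forces the out-of-office reply (or any of the others) ahead of the status update.
That's the agenda, the budget email, the follow-up, the revised draft, the summary memo, and the vendor quote — 6 in all.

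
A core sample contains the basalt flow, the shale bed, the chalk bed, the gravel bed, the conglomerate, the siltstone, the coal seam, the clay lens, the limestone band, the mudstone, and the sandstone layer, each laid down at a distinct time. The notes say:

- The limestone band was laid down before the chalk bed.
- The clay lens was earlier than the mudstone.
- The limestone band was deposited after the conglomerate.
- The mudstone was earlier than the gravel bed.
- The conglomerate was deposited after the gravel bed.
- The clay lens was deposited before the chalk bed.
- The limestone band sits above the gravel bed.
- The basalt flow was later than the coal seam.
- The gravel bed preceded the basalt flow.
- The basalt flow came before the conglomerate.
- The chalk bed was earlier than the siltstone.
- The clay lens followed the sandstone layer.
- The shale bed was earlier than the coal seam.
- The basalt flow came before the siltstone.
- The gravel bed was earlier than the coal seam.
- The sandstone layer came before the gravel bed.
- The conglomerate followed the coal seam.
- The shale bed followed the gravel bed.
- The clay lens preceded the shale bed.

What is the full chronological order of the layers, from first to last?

The constraints fix every adjacent pair, so only one ordering works:
the sandstone layer → the clay lens → the mudstone → the gravel bed → the shale bed → the coal seam → the basalt flow → the conglomerate → the limestone band → the chalk bed → the siltstone.

the sandstone layer, the clay lens, the mudstone, the gravel bed, the shale bed, the coal seam, the basalt flow, the conglomerate, the limestone band, the chalk bed, the siltstone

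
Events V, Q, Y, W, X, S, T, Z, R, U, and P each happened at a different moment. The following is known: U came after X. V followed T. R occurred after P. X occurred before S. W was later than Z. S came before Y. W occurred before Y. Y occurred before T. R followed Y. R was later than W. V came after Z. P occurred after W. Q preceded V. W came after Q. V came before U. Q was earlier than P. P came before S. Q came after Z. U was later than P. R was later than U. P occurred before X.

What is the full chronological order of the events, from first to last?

Z, Q, W, P, X, S, Y, T, V, U, R

The constraints fix every adjacent pair, so only one ordering works:
Z → Q → W → P → X → S → Y → T → V → U → R.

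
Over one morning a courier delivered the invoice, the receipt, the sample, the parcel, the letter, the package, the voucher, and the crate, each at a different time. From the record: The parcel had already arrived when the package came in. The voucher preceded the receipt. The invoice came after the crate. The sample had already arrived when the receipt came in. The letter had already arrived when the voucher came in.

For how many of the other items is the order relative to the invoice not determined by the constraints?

6

Forced before the invoice: the crate.
That leaves the letter, the package, the parcel, the receipt, the sample, and the voucher with no forced order relative to the invoice — 6.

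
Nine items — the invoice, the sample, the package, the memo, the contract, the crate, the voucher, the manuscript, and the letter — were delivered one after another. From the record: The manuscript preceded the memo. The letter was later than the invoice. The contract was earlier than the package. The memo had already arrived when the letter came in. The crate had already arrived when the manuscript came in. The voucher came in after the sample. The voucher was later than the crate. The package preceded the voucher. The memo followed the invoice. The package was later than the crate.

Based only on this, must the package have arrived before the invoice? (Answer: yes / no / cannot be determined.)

No chain of stated constraints runs from the package to the invoice, and none runs from the invoice to the package either.
So the relative order of the package and the invoice is not fixed by the given facts.

cannot be determined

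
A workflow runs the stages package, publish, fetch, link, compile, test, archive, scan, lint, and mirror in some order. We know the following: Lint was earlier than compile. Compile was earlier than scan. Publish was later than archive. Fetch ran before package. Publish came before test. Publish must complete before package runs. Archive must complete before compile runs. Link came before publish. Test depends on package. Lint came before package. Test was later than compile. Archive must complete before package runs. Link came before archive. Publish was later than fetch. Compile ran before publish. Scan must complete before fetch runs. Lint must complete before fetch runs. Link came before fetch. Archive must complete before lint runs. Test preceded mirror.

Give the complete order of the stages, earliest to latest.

link, archive, lint, compile, scan, fetch, publish, package, test, mirror

The constraints fix every adjacent pair, so only one ordering works:
link → archive → lint → compile → scan → fetch → publish → package → test → mirror.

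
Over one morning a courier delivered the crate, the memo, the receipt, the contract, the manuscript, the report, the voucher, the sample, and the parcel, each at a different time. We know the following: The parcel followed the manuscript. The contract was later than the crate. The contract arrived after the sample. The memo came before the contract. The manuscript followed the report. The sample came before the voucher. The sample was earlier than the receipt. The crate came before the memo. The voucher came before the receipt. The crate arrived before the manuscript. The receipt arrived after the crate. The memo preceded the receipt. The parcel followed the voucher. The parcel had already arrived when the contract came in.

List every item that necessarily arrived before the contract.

the crate, the manuscript, the memo, the parcel, the report, the sample, the voucher

Directly stated before the contract: the crate, the memo, the parcel, and the sample.
The manuscript reaches the contract via the manuscript → the parcel → the contract.
The report reaches the contract via the report → the manuscript → the parcel → the contract.
The voucher reaches the contract via the voucher → the parcel → the contract.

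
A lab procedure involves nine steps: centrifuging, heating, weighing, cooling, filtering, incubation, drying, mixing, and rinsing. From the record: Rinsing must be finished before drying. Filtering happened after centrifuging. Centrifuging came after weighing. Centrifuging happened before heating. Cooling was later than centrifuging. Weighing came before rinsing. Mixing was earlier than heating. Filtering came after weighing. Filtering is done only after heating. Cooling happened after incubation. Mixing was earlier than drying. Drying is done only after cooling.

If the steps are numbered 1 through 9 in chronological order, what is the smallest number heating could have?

4

Centrifuging, mixing, and weighing must all come before heating — 3 forced predecessors.
Nothing else is forced ahead of heating, so its earliest slot is position 3 + 1 = 4.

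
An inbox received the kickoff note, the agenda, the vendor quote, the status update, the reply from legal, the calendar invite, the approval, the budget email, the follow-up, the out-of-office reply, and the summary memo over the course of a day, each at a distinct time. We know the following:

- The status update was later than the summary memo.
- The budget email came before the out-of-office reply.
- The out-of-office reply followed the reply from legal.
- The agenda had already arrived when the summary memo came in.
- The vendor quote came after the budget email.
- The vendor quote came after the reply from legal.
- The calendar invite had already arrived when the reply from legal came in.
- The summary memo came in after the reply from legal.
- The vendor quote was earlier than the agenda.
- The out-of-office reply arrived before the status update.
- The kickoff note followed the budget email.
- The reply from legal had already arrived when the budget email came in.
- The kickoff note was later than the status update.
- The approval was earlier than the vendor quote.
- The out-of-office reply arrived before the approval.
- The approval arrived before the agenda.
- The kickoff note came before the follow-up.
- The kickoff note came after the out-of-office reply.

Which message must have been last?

Every other message has a chain of constraints placing it before the follow-up, so the follow-up is last.

the follow-up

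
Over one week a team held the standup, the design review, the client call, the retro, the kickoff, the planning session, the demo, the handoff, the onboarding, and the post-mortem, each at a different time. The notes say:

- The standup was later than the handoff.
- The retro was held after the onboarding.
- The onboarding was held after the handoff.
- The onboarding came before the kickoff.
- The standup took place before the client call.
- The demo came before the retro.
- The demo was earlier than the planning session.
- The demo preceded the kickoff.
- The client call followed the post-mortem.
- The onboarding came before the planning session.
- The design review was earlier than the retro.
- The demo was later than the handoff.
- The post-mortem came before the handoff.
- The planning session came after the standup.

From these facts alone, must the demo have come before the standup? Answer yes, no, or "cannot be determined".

No chain of stated constraints runs from the demo to the standup, and none runs from the standup to the demo either.
So the relative order of the demo and the standup is not fixed by the given facts.

cannot be determined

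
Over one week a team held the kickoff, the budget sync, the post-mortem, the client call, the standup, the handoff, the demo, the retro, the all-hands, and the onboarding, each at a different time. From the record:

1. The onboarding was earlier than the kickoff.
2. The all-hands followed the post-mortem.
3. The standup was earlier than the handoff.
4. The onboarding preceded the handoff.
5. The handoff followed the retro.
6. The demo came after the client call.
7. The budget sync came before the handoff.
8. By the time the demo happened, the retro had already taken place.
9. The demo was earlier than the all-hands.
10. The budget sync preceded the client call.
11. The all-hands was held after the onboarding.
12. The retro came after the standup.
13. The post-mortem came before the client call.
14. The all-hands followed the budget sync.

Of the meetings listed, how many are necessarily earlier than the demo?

Directly stated before the demo: the client call and the retro.
The budget sync reaches the demo via the budget sync → the client call → the demo.
The post-mortem reaches the demo via the post-mortem → the client call → the demo.
The standup reaches the demo via the standup → the retro → the demo.
No chain forces the handoff (or any of the others) ahead of the demo.
That's the budget sync, the client call, the post-mortem, the retro, and the standup — 5 in all.

5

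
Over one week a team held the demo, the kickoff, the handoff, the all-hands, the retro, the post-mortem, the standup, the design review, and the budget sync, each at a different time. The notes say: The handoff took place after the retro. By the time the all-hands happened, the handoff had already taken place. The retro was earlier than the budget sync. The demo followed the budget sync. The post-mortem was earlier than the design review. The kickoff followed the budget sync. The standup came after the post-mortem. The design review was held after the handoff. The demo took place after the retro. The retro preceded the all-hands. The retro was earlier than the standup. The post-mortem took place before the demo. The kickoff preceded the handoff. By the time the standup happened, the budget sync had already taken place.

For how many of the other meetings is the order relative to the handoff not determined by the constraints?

Forced before the handoff: the budget sync, the kickoff, and the retro; forced after the handoff: the all-hands and the design review.
That leaves the demo, the post-mortem, and the standup with no forced order relative to the handoff — 3.

3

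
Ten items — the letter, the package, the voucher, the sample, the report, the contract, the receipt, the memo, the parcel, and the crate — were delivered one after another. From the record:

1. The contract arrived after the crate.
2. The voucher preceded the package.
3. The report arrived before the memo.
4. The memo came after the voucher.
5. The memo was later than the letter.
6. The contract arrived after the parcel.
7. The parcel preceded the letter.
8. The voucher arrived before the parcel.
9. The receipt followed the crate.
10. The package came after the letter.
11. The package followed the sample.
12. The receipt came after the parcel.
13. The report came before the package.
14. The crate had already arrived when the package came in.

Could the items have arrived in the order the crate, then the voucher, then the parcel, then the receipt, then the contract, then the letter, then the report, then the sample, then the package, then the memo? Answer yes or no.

yes

Check each stated constraint against the proposed order — e.g. the crate is ahead of the package; the voucher is ahead of the memo. Every pair is in the required order; nothing is violated.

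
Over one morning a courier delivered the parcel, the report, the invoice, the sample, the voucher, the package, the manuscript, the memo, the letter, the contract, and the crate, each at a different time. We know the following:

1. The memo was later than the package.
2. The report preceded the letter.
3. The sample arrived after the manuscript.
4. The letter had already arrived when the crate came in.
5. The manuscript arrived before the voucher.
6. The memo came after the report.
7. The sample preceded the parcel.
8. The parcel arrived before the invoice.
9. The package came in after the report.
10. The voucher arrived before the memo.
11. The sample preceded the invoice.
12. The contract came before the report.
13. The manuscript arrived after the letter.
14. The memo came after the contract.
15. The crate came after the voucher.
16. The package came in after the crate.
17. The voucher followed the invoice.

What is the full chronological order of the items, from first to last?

The constraints fix every adjacent pair, so only one ordering works:
the contract → the report → the letter → the manuscript → the sample → the parcel → the invoice → the voucher → the crate → the package → the memo.

the contract, the report, the letter, the manuscript, the sample, the parcel, the invoice, the voucher, the crate, the package, the memo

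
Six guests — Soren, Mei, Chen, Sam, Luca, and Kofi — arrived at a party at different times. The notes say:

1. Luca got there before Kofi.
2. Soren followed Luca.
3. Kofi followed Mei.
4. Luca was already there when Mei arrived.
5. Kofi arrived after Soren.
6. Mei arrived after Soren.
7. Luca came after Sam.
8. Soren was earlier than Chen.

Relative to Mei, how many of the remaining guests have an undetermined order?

Forced before Mei: Luca, Sam, and Soren; forced after Mei: Kofi.
That leaves Chen with no forced order relative to Mei — 1.

1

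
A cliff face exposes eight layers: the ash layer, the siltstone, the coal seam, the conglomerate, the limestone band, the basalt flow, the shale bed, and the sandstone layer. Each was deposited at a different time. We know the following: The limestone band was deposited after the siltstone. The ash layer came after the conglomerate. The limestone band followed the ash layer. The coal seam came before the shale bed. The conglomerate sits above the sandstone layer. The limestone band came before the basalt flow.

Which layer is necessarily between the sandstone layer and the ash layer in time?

Tracing the constraints gives the sandstone layer → the conglomerate → the ash layer, so the conglomerate sits after the sandstone layer and before the ash layer.
No other layer is forced both after the sandstone layer and before the ash layer.

the conglomerate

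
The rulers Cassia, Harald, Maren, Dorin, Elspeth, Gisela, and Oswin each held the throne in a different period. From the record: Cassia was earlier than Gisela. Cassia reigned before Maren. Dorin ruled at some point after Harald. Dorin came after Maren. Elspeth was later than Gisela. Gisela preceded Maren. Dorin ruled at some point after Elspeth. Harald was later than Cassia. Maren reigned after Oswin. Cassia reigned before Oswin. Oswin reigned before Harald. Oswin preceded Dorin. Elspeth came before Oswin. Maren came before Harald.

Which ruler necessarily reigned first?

Cassia has a chain of constraints placing them before every other ruler, so Cassia must be first.

Cassia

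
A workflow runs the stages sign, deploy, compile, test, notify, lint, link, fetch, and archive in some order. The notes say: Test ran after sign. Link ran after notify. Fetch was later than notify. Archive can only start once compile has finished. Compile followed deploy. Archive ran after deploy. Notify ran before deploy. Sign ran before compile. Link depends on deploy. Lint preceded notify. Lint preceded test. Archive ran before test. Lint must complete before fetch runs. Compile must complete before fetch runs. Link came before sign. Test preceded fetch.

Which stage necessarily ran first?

lint

Lint has a chain of constraints placing it before every other stage, so lint must be first.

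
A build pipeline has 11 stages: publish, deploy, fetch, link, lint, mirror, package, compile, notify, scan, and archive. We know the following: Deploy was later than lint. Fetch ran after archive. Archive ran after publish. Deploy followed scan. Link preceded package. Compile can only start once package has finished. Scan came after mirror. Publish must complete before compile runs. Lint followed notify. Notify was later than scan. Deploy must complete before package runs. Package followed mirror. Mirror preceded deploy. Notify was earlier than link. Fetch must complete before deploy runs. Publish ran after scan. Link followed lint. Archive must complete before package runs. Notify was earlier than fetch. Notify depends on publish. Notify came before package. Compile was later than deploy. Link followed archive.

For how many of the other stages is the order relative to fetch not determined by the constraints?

Forced before fetch: archive, mirror, notify, publish, and scan; forced after fetch: compile, deploy, and package.
That leaves link and lint with no forced order relative to fetch — 2.

2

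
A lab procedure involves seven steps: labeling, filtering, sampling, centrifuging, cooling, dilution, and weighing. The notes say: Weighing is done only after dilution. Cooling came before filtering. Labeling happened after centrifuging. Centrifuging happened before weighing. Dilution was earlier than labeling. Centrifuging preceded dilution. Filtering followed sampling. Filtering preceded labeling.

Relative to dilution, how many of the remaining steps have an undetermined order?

Forced before dilution: centrifuging; forced after dilution: labeling and weighing.
That leaves cooling, filtering, and sampling with no forced order relative to dilution — 3.

3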